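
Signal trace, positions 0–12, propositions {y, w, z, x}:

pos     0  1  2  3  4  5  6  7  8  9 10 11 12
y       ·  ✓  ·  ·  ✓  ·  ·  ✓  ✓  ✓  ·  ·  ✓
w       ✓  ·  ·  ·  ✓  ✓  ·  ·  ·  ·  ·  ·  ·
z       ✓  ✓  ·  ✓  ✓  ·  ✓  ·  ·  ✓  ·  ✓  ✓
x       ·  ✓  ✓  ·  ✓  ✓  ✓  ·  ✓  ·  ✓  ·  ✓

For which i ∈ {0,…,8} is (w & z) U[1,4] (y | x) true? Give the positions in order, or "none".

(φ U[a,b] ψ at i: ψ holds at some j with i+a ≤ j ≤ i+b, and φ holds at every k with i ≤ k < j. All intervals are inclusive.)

0, 4

Evaluate at each i in [0,8]:
  i=0: ✓ (rhs at j=1; lhs holds on [0,0])
  i=1: ✗ (lhs fails at k=1 before rhs at j=2)
  i=2: ✗ (lhs fails at k=2 before rhs at j=4)
  i=3: ✗ (lhs fails at k=3 before rhs at j=4)
  i=4: ✓ (rhs at j=5; lhs holds on [4,4])
  i=5: ✗ (lhs fails at k=5 before rhs at j=6)
  i=6: ✗ (lhs fails at k=6 before rhs at j=7)
  i=7: ✗ (lhs fails at k=7 before rhs at j=8)
  i=8: ✗ (lhs fails at k=8 before rhs at j=9)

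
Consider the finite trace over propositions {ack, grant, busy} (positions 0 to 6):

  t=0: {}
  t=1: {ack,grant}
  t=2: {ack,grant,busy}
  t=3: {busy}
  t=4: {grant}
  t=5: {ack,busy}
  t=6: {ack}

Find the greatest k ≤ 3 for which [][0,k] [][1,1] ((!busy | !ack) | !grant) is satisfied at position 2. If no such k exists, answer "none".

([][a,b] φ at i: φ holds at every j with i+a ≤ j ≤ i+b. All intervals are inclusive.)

3

[][1,1] ((!busy | !ack) | !grant) must hold from j=2 onward; find where it first fails.
  j=2: holds
  j=3: holds
  j=4: holds
  j=5: holds
Holds through j=5; largest k = 3.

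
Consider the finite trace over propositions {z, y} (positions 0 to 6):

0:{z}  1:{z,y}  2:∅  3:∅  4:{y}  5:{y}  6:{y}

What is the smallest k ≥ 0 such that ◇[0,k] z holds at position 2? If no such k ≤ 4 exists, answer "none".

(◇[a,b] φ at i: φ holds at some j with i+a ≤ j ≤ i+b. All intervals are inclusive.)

Scan j = 2,3,… for z:
  j=2: fails
  j=3: fails
  j=4: fails
  j=5: fails
  j=6: fails
No j in [2,6] satisfies it → none.

none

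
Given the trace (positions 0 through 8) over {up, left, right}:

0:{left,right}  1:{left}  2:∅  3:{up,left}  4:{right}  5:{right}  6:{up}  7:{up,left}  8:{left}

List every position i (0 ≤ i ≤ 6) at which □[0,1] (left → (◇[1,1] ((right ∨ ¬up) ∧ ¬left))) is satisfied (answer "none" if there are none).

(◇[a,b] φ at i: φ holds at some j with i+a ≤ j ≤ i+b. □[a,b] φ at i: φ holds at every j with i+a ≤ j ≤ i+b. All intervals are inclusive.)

1, 2, 3, 4, 5

Evaluate at each i in [0,6]:
  i=0: ✗ (fails at j=0)
  i=1: ✓ (all of [1,2])
  i=2: ✓ (all of [2,3])
  i=3: ✓ (all of [3,4])
  i=4: ✓ (all of [4,5])
  i=5: ✓ (all of [5,6])
  i=6: ✗ (fails at j=7)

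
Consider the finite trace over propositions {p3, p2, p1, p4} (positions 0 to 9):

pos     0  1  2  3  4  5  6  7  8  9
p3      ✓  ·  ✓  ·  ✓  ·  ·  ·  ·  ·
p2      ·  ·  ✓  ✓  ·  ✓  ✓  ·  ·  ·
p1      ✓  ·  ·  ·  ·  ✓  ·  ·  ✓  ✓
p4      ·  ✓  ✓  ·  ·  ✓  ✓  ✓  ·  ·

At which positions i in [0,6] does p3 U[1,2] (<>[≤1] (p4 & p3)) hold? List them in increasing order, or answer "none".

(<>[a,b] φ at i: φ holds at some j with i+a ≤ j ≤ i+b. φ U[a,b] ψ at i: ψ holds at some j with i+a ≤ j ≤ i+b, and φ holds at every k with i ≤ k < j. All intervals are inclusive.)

0

Evaluate at each i in [0,6]:
  i=0: ✓ (rhs at j=1; lhs holds on [0,0])
  i=1: ✗ (lhs fails at k=1 before rhs at j=2)
  i=2: ✗ (no rhs in [3,4])
  i=3: ✗ (no rhs in [4,5])
  i=4: ✗ (no rhs in [5,6])
  i=5: ✗ (no rhs in [6,7])
  i=6: ✗ (no rhs in [7,8])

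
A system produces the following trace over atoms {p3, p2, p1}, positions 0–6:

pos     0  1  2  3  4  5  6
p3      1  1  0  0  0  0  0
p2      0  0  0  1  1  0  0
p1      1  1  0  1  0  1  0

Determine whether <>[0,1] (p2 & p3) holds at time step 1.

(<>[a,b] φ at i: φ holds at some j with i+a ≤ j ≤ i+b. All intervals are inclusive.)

No

Check (p2 & p3) at each j in [1,2]:
  j=1: false
  j=2: false
No position in the window satisfies it → formula fails.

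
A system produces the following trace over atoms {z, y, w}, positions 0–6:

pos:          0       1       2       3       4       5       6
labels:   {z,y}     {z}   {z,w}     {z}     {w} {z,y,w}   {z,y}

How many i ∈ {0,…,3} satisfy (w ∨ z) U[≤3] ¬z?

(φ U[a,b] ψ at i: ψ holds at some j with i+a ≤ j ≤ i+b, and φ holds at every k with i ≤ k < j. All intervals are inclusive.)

Evaluate at each i in [0,3]:
  i=0: ✗ (no rhs in [0,3])
  i=1: ✓ (rhs at j=4; lhs holds on [1,3])
  i=2: ✓ (rhs at j=4; lhs holds on [2,3])
  i=3: ✓ (rhs at j=4; lhs holds on [3,3])
Positions where it holds: {1, 2, 3} → 3.

3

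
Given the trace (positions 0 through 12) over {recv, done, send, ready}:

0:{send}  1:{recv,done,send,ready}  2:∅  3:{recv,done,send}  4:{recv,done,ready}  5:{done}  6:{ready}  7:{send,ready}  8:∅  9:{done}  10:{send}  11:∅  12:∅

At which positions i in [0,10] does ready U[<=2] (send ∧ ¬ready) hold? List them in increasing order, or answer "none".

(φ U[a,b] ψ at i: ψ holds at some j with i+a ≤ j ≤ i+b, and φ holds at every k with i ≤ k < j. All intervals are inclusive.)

0, 3, 10

Evaluate at each i in [0,10]:
  i=0: ✓ (rhs at j=0)
  i=1: ✗ (lhs fails at k=2 before rhs at j=3)
  i=2: ✗ (lhs fails at k=2 before rhs at j=3)
  i=3: ✓ (rhs at j=3)
  i=4: ✗ (no rhs in [4,6])
  i=5: ✗ (no rhs in [5,7])
  i=6: ✗ (no rhs in [6,8])
  i=7: ✗ (no rhs in [7,9])
  i=8: ✗ (lhs fails at k=8 before rhs at j=10)
  i=9: ✗ (lhs fails at k=9 before rhs at j=10)
  i=10: ✓ (rhs at j=10)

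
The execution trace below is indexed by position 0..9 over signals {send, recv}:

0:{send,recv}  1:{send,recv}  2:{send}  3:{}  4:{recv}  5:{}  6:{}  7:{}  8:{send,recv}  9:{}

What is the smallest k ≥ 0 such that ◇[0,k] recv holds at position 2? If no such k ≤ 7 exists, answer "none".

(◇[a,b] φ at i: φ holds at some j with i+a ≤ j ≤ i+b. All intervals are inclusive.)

Scan j = 2,3,… for recv:
  j=2: fails
  j=3: fails
  j=4: holds
First hit at j=4, so smallest k = 4-2 = 2.

2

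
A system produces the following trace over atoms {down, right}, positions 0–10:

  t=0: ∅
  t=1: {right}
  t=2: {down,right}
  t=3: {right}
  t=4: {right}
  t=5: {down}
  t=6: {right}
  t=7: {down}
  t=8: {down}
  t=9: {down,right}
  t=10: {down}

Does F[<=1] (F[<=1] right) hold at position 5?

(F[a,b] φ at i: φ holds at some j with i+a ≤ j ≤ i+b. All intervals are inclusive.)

Check F[<=1] right at each j in [5,6]:
  j=5: holds (witness at 6)
  j=6: holds (witness at 6)
Found at j=5 → formula holds.

Holds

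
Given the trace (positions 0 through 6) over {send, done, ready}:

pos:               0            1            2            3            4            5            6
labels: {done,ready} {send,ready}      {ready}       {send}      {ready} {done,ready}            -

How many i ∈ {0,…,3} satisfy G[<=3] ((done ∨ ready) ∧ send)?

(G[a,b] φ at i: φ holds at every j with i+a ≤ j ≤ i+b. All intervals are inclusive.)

Evaluate at each i in [0,3]:
  i=0: ✗ (fails at j=0)
  i=1: ✗ (fails at j=2)
  i=2: ✗ (fails at j=2)
  i=3: ✗ (fails at j=3)
Positions where it holds: {} → 0.

0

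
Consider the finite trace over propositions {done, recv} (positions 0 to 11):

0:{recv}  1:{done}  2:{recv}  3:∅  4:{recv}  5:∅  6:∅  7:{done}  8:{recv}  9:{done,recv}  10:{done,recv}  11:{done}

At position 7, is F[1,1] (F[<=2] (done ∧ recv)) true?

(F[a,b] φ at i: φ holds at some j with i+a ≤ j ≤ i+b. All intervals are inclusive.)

Check F[<=2] (done ∧ recv) at each j in [8,8]:
  j=8: holds (witness at 9)
Found at j=8 → formula holds.

Holds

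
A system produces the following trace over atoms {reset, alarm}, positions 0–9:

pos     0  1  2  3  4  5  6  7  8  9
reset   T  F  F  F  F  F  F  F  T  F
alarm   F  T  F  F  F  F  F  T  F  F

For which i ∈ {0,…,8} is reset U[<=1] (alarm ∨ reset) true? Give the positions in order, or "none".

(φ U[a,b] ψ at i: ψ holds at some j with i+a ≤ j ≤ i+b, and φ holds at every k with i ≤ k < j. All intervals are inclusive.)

0, 1, 7, 8

Evaluate at each i in [0,8]:
  i=0: ✓ (rhs at j=0)
  i=1: ✓ (rhs at j=1)
  i=2: ✗ (no rhs in [2,3])
  i=3: ✗ (no rhs in [3,4])
  i=4: ✗ (no rhs in [4,5])
  i=5: ✗ (no rhs in [5,6])
  i=6: ✗ (lhs fails at k=6 before rhs at j=7)
  i=7: ✓ (rhs at j=7)
  i=8: ✓ (rhs at j=8)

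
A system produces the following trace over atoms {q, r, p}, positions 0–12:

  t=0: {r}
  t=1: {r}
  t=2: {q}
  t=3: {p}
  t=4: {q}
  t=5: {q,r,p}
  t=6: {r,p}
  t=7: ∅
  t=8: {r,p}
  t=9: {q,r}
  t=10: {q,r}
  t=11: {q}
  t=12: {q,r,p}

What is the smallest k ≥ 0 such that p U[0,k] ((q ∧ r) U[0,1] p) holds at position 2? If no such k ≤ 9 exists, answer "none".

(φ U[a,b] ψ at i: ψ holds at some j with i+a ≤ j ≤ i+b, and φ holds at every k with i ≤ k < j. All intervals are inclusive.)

none

Need earliest j ≥ 2 with ((q ∧ r) U[0,1] p), and p at every k in [2,j-1].
  j=2: rhs fails.
  j=3: rhs holds but lhs fails at k=2.
  j=4: rhs fails.
  j=5: rhs holds but lhs fails at k=2.
  j=6: rhs holds but lhs fails at k=2.
  j=7: rhs fails.
  j=8: rhs holds but lhs fails at k=2.
  j=9: rhs fails.
  j=10: rhs fails.
  j=11: rhs fails.
No witness within the range → none.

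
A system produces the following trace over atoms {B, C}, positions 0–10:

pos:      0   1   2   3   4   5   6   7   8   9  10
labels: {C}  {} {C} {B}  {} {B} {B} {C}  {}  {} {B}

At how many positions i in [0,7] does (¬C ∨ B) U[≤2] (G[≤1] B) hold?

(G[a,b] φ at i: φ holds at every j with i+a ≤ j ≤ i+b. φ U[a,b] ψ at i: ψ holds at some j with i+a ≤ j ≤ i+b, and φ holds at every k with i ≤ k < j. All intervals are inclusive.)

3

Evaluate at each i in [0,7]:
  i=0: ✗ (no rhs in [0,2])
  i=1: ✗ (no rhs in [1,3])
  i=2: ✗ (no rhs in [2,4])
  i=3: ✓ (rhs at j=5; lhs holds on [3,4])
  i=4: ✓ (rhs at j=5; lhs holds on [4,4])
  i=5: ✓ (rhs at j=5)
  i=6: ✗ (no rhs in [6,8])
  i=7: ✗ (no rhs in [7,9])
Positions where it holds: {3, 4, 5} → 3.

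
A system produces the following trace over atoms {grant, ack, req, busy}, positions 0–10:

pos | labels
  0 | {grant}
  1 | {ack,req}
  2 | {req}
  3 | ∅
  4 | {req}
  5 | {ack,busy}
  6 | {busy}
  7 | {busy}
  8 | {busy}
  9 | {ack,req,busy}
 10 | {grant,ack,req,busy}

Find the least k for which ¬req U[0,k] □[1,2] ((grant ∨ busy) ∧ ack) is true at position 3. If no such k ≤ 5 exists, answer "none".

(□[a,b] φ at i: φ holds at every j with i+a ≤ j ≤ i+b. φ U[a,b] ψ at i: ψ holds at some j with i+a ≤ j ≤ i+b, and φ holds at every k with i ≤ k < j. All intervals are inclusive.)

Need earliest j ≥ 3 with □[1,2] ((grant ∨ busy) ∧ ack), and ¬req at every k in [3,j-1].
  j=3: rhs fails.
  j=4: rhs fails.
  j=5: rhs fails.
  j=6: rhs fails.
  j=7: rhs fails.
  j=8: rhs holds but lhs fails at k=4.
No witness within the range → none.

none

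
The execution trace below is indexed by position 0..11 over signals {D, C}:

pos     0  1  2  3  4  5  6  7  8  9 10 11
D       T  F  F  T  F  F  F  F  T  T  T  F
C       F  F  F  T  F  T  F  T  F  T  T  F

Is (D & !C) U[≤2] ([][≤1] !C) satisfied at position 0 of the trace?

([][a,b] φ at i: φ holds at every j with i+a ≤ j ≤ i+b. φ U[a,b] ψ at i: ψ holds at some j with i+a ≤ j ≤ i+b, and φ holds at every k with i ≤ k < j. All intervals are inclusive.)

Need some j in [0,2] with [][≤1] !C, and (D & !C) at every k in [0,j-1].
  j=0: [][≤1] !C holds; no prefix to check → satisfied.

Yes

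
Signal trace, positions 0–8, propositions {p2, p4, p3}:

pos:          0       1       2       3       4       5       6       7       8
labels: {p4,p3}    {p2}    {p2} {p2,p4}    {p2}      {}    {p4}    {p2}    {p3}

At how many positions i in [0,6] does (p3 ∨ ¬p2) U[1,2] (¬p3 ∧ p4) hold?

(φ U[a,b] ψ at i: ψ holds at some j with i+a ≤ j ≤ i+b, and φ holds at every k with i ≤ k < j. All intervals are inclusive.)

1

Evaluate at each i in [0,6]:
  i=0: ✗ (no rhs in [1,2])
  i=1: ✗ (lhs fails at k=1 before rhs at j=3)
  i=2: ✗ (lhs fails at k=2 before rhs at j=3)
  i=3: ✗ (no rhs in [4,5])
  i=4: ✗ (lhs fails at k=4 before rhs at j=6)
  i=5: ✓ (rhs at j=6; lhs holds on [5,5])
  i=6: ✗ (no rhs in [7,8])
Positions where it holds: {5} → 1.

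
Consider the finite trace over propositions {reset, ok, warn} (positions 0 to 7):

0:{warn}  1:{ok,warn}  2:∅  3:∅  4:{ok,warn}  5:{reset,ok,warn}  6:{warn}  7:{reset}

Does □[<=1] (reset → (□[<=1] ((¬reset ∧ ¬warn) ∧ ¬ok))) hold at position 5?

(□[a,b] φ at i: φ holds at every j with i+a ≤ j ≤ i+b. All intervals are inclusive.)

Does not hold

Check (reset → (□[<=1] ((¬reset ∧ ¬warn) ∧ ¬ok))) at every j in [5,6]:
  j=5: antecedent true; consequent fails at 5 → ✗
  j=6: antecedent false → ✓
Fails at j=5 → formula fails.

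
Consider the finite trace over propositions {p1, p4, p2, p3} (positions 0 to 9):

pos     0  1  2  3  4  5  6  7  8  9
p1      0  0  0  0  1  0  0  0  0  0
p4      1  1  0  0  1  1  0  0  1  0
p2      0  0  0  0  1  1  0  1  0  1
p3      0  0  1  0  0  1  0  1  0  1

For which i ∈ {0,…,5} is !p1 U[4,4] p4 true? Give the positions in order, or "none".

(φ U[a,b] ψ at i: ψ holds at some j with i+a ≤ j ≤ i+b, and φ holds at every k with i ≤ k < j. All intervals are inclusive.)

Evaluate at each i in [0,5]:
  i=0: ✓ (rhs at j=4; lhs holds on [0,3])
  i=1: ✗ (lhs fails at k=4 before rhs at j=5)
  i=2: ✗ (no rhs in [6,6])
  i=3: ✗ (no rhs in [7,7])
  i=4: ✗ (lhs fails at k=4 before rhs at j=8)
  i=5: ✗ (no rhs in [9,9])

0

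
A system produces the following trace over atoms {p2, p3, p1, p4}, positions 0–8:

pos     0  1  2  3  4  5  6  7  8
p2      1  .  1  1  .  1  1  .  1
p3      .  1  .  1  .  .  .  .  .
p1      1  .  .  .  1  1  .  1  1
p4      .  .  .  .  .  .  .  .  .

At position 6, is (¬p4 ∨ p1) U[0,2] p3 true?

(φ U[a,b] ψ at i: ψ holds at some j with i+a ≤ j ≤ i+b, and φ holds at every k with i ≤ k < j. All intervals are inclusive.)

Need some j in [6,8] with p3, and (¬p4 ∨ p1) at every k in [6,j-1].
  j=6: p3 false.
  j=7: p3 false.
  j=8: p3 false.
No j in the window works → until fails.

False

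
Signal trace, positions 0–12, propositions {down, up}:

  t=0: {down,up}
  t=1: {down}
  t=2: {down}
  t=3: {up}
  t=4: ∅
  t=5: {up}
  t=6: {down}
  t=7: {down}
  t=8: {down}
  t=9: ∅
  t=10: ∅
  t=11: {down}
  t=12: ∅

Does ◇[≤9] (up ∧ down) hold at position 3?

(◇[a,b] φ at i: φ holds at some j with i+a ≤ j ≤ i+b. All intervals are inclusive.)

False

Check (up ∧ down) at each j in [3,12]:
  j=3: false
  j=4: false
  j=5: false
  j=6: false
  j=7: false
  j=8: false
  j=9: false
  j=10: false
  j=11: false
  j=12: false
No position in the window satisfies it → formula fails.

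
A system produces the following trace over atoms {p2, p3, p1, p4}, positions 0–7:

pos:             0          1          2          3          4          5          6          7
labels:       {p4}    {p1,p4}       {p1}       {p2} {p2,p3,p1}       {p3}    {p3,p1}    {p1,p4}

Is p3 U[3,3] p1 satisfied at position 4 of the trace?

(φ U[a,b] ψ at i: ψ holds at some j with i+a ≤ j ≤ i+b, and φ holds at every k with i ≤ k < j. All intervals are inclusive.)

Holds

Need some j in [7,7] with p1, and p3 at every k in [4,j-1].
  j=7: p1 holds; p3 holds at every k in [4,6] → satisfied.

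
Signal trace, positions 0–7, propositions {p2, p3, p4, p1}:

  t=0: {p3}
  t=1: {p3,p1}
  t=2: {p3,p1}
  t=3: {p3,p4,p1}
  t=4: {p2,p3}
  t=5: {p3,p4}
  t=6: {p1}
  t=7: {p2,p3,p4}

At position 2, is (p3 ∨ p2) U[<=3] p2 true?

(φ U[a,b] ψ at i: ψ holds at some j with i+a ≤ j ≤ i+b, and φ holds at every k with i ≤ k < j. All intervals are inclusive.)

Yes

Need some j in [2,5] with p2, and (p3 ∨ p2) at every k in [2,j-1].
  j=2: p2 false.
  j=3: p2 false.
  j=4: p2 holds; (p3 ∨ p2) holds at every k in [2,3] → satisfied.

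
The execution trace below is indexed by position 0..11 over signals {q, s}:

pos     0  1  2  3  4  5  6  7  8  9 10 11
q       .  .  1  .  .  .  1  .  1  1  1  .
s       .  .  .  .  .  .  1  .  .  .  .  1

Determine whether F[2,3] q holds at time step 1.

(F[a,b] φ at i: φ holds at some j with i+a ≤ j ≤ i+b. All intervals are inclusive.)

Check q at each j in [3,4]:
  j=3: false
  j=4: false
No position in the window satisfies it → formula fails.

Does not hold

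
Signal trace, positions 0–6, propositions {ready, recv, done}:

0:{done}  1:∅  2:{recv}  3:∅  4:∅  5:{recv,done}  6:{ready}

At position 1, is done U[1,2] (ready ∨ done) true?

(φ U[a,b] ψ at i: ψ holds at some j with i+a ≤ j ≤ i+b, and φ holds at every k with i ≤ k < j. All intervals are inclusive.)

No

Need some j in [2,3] with (ready ∨ done), and done at every k in [1,j-1].
  j=2: (ready ∨ done) false.
  j=3: (ready ∨ done) false.
No j in the window works → until fails.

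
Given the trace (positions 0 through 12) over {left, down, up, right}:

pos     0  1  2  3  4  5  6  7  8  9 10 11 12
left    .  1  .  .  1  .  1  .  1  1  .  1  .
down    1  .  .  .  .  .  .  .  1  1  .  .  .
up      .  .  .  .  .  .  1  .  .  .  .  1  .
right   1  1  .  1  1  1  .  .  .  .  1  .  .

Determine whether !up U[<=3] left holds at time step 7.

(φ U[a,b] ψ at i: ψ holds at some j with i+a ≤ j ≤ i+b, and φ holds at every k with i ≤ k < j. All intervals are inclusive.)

Yes

Need some j in [7,10] with left, and !up at every k in [7,j-1].
  j=7: left false.
  j=8: left holds; !up holds at every k in [7,7] → satisfied.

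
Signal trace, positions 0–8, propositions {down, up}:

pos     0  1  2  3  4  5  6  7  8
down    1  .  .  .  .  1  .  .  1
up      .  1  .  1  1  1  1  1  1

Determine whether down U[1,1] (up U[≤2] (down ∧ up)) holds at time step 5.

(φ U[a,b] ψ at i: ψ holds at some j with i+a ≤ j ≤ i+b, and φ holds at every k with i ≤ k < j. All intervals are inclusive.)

Need some j in [6,6] with (up U[≤2] (down ∧ up)), and down at every k in [5,j-1].
  j=6: (up U[≤2] (down ∧ up)) holds; down holds at every k in [5,5] → satisfied.

Holds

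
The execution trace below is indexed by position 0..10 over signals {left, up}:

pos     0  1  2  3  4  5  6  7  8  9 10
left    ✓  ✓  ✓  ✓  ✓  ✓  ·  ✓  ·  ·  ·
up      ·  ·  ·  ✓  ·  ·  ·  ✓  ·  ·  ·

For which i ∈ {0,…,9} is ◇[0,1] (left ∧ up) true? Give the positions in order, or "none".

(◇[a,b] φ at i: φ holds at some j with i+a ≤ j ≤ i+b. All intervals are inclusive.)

2, 3, 6, 7

Evaluate at each i in [0,9]:
  i=0: ✗ (none in [0,1])
  i=1: ✗ (none in [1,2])
  i=2: ✓ (witness j=3)
  i=3: ✓ (witness j=3)
  i=4: ✗ (none in [4,5])
  i=5: ✗ (none in [5,6])
  i=6: ✓ (witness j=7)
  i=7: ✓ (witness j=7)
  i=8: ✗ (none in [8,9])
  i=9: ✗ (none in [9,10])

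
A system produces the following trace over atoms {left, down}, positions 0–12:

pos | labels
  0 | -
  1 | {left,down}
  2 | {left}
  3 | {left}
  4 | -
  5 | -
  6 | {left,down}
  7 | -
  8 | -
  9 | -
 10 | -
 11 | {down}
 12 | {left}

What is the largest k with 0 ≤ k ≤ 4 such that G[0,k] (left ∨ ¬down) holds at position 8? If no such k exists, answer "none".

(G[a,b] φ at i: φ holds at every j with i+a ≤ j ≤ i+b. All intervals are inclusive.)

2

(left ∨ ¬down) must hold from j=8 onward; find where it first fails.
  j=8: holds
  j=9: holds
  j=10: holds
  j=11: fails
Holds on [8,10], so largest k = 2.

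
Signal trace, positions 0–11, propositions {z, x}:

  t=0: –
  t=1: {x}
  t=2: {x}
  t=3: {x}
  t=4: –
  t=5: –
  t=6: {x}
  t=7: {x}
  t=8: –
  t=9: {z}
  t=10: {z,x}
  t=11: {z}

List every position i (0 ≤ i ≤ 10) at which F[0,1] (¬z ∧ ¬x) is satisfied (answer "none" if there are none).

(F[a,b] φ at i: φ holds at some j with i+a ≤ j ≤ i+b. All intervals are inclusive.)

Evaluate at each i in [0,10]:
  i=0: ✓ (witness j=0)
  i=1: ✗ (none in [1,2])
  i=2: ✗ (none in [2,3])
  i=3: ✓ (witness j=4)
  i=4: ✓ (witness j=4)
  i=5: ✓ (witness j=5)
  i=6: ✗ (none in [6,7])
  i=7: ✓ (witness j=8)
  i=8: ✓ (witness j=8)
  i=9: ✗ (none in [9,10])
  i=10: ✗ (none in [10,11])

0, 3, 4, 5, 7, 8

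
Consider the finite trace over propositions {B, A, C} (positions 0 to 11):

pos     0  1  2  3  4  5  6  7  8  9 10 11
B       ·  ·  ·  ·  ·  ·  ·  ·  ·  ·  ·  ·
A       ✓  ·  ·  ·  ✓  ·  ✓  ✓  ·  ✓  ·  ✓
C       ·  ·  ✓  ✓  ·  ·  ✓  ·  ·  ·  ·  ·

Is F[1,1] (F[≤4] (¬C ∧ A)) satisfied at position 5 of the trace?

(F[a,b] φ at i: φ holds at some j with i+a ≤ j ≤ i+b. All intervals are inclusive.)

Check F[≤4] (¬C ∧ A) at each j in [6,6]:
  j=6: holds (witness at 7)
Found at j=6 → formula holds.

Holds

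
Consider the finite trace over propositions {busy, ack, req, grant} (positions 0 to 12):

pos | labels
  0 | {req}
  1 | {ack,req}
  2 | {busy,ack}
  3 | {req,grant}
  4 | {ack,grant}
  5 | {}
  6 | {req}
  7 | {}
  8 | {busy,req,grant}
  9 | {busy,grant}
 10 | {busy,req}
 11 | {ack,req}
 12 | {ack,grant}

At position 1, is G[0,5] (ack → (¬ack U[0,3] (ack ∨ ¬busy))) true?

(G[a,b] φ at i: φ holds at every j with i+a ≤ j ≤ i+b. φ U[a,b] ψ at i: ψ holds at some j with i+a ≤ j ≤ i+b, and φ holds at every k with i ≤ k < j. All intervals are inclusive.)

Check (ack → (¬ack U[0,3] (ack ∨ ¬busy))) at every j in [1,6]:
  j=1: antecedent true; consequent holds → ✓
  j=2: antecedent true; consequent holds → ✓
  j=3: antecedent false → ✓
  j=4: antecedent true; consequent holds → ✓
  j=5: antecedent false → ✓
  j=6: antecedent false → ✓
All positions satisfy it → formula holds.

Holds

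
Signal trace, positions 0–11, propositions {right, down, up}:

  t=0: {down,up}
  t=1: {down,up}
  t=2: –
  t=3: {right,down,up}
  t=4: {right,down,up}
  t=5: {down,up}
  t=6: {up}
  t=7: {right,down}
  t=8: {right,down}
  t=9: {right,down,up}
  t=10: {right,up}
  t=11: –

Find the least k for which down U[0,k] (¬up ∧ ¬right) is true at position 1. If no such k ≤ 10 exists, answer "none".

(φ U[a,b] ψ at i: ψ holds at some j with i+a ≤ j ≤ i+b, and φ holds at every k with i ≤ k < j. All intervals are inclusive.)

1

Need earliest j ≥ 1 with (¬up ∧ ¬right), and down at every k in [1,j-1].
  j=1: rhs fails.
  j=2: rhs holds; lhs holds on [1,1]. k = 1.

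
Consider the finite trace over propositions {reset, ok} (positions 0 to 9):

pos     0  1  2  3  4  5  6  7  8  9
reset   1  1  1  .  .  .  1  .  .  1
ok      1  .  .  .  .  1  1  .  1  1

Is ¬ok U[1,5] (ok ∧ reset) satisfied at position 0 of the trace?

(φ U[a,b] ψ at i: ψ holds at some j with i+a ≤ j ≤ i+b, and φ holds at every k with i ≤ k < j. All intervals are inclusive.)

Need some j in [1,5] with (ok ∧ reset), and ¬ok at every k in [0,j-1].
  j=1: (ok ∧ reset) false.
  j=2: (ok ∧ reset) false.
  j=3: (ok ∧ reset) false.
  j=4: (ok ∧ reset) false.
  j=5: (ok ∧ reset) false.
No j in the window works → until fails.

No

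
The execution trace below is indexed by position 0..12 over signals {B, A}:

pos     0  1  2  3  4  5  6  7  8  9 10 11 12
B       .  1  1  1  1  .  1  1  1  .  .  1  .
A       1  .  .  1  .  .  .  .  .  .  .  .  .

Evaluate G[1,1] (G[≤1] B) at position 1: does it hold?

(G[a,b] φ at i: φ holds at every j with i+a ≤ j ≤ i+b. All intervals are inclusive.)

Check G[≤1] B at every j in [2,2]:
  j=2: holds on [2,3]
All positions satisfy it → formula holds.

Yes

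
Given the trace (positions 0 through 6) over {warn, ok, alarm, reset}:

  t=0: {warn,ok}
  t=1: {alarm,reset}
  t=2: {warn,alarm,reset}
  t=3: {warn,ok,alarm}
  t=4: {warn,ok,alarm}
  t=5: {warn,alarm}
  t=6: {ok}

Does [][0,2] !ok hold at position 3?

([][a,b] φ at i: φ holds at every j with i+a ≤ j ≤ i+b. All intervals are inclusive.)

Check !ok at every j in [3,5]:
  j=3: false
  j=4: false
  j=5: true
Fails at j=3 → formula fails.

No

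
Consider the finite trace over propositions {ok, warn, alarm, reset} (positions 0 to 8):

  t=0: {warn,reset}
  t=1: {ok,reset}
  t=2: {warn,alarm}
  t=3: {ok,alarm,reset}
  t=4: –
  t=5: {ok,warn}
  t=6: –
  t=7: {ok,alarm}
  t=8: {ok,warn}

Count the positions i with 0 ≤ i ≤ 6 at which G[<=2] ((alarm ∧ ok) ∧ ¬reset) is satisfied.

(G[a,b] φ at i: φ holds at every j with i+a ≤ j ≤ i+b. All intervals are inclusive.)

0

Evaluate at each i in [0,6]:
  i=0: ✗ (fails at j=0)
  i=1: ✗ (fails at j=1)
  i=2: ✗ (fails at j=2)
  i=3: ✗ (fails at j=3)
  i=4: ✗ (fails at j=4)
  i=5: ✗ (fails at j=5)
  i=6: ✗ (fails at j=6)
Positions where it holds: {} → 0.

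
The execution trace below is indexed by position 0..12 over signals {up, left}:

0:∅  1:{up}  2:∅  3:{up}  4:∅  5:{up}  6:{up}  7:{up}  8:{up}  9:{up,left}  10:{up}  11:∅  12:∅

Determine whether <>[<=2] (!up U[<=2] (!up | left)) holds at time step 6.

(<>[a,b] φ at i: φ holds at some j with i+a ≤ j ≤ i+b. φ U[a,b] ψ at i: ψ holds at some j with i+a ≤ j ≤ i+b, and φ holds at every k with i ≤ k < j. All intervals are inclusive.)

Check (!up U[<=2] (!up | left)) at each j in [6,8]:
  j=6: fails
  j=7: fails
  j=8: fails
No position in the window satisfies it → formula fails.

No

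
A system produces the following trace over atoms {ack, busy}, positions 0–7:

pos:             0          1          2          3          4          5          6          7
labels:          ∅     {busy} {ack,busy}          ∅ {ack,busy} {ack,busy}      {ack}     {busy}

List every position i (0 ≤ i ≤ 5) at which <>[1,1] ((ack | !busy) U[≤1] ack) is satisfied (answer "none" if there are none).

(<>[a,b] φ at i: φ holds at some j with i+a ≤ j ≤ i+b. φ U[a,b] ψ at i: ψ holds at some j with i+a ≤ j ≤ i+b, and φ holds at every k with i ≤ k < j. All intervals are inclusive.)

1, 2, 3, 4, 5

Evaluate at each i in [0,5]:
  i=0: ✗ (none in [1,1])
  i=1: ✓ (witness j=2)
  i=2: ✓ (witness j=3)
  i=3: ✓ (witness j=4)
  i=4: ✓ (witness j=5)
  i=5: ✓ (witness j=6)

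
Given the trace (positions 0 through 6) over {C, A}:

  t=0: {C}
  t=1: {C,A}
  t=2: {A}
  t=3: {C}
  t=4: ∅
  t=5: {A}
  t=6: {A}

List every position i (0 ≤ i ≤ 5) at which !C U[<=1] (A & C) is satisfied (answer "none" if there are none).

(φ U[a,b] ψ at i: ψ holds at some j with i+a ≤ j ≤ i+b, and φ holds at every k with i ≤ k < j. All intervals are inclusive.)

1

Evaluate at each i in [0,5]:
  i=0: ✗ (lhs fails at k=0 before rhs at j=1)
  i=1: ✓ (rhs at j=1)
  i=2: ✗ (no rhs in [2,3])
  i=3: ✗ (no rhs in [3,4])
  i=4: ✗ (no rhs in [4,5])
  i=5: ✗ (no rhs in [5,6])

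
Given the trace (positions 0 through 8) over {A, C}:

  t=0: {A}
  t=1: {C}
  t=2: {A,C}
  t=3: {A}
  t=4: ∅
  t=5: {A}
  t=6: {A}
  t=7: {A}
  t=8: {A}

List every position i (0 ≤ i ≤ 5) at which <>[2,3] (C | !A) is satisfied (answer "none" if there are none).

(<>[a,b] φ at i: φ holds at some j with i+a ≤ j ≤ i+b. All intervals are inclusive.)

Evaluate at each i in [0,5]:
  i=0: ✓ (witness j=2)
  i=1: ✓ (witness j=4)
  i=2: ✓ (witness j=4)
  i=3: ✗ (none in [5,6])
  i=4: ✗ (none in [6,7])
  i=5: ✗ (none in [7,8])

0, 1, 2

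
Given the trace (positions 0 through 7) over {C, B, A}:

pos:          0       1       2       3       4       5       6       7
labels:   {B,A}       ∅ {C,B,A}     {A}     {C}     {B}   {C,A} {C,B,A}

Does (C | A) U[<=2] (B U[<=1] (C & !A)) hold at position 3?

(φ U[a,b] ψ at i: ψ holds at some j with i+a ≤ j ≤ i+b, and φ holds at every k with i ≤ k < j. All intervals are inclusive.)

Holds

Need some j in [3,5] with (B U[<=1] (C & !A)), and (C | A) at every k in [3,j-1].
  j=3: (B U[<=1] (C & !A)) — fails.
  j=4: (B U[<=1] (C & !A)) holds; (C | A) holds at every k in [3,3] → satisfied.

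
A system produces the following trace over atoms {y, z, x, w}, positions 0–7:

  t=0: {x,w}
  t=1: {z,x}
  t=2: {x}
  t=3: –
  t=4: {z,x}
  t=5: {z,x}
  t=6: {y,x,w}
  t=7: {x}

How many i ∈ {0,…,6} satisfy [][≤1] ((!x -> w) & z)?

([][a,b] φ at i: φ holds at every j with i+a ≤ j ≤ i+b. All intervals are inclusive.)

Evaluate at each i in [0,6]:
  i=0: ✗ (fails at j=0)
  i=1: ✗ (fails at j=2)
  i=2: ✗ (fails at j=2)
  i=3: ✗ (fails at j=3)
  i=4: ✓ (all of [4,5])
  i=5: ✗ (fails at j=6)
  i=6: ✗ (fails at j=6)
Positions where it holds: {4} → 1.

1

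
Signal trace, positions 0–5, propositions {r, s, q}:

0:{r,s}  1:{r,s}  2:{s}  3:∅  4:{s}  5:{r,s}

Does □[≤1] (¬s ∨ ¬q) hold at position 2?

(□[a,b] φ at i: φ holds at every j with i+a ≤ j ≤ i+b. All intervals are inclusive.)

Check (¬s ∨ ¬q) at every j in [2,3]:
  j=2: true
  j=3: true
All positions satisfy it → formula holds.

True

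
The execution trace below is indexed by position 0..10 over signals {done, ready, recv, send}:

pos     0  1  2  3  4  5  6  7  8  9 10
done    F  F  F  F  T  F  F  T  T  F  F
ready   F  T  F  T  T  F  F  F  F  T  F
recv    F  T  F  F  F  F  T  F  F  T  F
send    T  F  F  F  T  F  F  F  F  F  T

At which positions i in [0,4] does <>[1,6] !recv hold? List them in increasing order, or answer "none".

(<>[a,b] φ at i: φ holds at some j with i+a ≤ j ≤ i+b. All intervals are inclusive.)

Evaluate at each i in [0,4]:
  i=0: ✓ (witness j=2)
  i=1: ✓ (witness j=2)
  i=2: ✓ (witness j=3)
  i=3: ✓ (witness j=4)
  i=4: ✓ (witness j=5)

0, 1, 2, 3, 4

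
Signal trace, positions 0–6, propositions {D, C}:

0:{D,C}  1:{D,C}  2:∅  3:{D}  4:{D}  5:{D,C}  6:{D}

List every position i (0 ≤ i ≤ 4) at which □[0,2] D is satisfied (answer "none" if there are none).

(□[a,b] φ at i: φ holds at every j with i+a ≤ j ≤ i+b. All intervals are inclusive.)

3, 4

Evaluate at each i in [0,4]:
  i=0: ✗ (fails at j=2)
  i=1: ✗ (fails at j=2)
  i=2: ✗ (fails at j=2)
  i=3: ✓ (all of [3,5])
  i=4: ✓ (all of [4,6])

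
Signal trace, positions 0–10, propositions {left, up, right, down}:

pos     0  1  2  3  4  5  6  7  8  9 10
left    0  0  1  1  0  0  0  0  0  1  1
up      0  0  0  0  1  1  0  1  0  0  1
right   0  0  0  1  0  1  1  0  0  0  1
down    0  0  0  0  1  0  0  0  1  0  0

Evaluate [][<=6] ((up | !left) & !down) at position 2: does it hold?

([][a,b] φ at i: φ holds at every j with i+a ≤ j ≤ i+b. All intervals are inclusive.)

False

Check ((up | !left) & !down) at every j in [2,8]:
  j=2: false
  j=3: false
  j=4: false
  j=5: true
  j=6: true
  j=7: true
  j=8: false
Fails at j=2 → formula fails.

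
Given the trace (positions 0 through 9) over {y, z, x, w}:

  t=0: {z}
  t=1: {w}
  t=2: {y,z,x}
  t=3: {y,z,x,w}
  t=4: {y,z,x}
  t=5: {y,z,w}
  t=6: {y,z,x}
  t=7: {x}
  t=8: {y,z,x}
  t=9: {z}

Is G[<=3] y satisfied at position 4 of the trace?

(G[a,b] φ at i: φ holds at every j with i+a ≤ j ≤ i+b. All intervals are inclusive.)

False

Check y at every j in [4,7]:
  j=4: true
  j=5: true
  j=6: true
  j=7: false
Fails at j=7 → formula fails.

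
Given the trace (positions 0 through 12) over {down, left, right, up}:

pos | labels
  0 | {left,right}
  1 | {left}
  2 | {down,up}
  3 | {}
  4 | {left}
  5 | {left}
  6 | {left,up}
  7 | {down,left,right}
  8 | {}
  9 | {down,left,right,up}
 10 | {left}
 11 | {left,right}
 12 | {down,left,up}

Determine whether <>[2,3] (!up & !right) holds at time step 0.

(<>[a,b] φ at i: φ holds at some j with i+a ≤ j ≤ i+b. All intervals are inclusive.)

True

Check (!up & !right) at each j in [2,3]:
  j=2: false
  j=3: true
Found at j=3 → formula holds.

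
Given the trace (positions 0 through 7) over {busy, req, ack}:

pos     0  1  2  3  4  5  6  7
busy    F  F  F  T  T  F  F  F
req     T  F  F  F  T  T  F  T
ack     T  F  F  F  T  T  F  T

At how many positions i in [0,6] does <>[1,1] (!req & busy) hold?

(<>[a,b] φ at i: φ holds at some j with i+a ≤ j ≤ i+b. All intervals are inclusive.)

Evaluate at each i in [0,6]:
  i=0: ✗ (none in [1,1])
  i=1: ✗ (none in [2,2])
  i=2: ✓ (witness j=3)
  i=3: ✗ (none in [4,4])
  i=4: ✗ (none in [5,5])
  i=5: ✗ (none in [6,6])
  i=6: ✗ (none in [7,7])
Positions where it holds: {2} → 1.

1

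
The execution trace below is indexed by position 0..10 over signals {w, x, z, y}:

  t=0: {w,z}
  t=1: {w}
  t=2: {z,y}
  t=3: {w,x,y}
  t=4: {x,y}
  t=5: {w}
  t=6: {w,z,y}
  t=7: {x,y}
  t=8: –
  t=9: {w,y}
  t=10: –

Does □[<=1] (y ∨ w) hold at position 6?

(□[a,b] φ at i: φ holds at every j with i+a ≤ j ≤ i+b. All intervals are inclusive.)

Holds

Check (y ∨ w) at every j in [6,7]:
  j=6: true
  j=7: true
All positions satisfy it → formula holds.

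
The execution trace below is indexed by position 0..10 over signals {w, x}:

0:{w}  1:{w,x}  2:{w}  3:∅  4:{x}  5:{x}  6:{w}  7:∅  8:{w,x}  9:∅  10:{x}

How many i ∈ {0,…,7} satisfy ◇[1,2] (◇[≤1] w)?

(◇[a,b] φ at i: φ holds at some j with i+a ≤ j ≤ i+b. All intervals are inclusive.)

Evaluate at each i in [0,7]:
  i=0: ✓ (witness j=1)
  i=1: ✓ (witness j=2)
  i=2: ✗ (none in [3,4])
  i=3: ✓ (witness j=5)
  i=4: ✓ (witness j=5)
  i=5: ✓ (witness j=6)
  i=6: ✓ (witness j=7)
  i=7: ✓ (witness j=8)
Positions where it holds: {0, 1, 3, 4, 5, 6, 7} → 7.

7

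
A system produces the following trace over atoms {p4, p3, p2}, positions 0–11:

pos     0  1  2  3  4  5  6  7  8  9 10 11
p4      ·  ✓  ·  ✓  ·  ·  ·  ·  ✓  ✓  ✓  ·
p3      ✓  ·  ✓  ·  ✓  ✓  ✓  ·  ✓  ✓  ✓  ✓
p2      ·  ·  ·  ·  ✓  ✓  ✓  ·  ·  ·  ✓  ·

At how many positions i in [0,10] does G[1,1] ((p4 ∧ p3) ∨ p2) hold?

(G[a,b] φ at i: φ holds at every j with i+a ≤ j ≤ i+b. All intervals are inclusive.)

Evaluate at each i in [0,10]:
  i=0: ✗ (fails at j=1)
  i=1: ✗ (fails at j=2)
  i=2: ✗ (fails at j=3)
  i=3: ✓ (all of [4,4])
  i=4: ✓ (all of [5,5])
  i=5: ✓ (all of [6,6])
  i=6: ✗ (fails at j=7)
  i=7: ✓ (all of [8,8])
  i=8: ✓ (all of [9,9])
  i=9: ✓ (all of [10,10])
  i=10: ✗ (fails at j=11)
Positions where it holds: {3, 4, 5, 7, 8, 9} → 6.

6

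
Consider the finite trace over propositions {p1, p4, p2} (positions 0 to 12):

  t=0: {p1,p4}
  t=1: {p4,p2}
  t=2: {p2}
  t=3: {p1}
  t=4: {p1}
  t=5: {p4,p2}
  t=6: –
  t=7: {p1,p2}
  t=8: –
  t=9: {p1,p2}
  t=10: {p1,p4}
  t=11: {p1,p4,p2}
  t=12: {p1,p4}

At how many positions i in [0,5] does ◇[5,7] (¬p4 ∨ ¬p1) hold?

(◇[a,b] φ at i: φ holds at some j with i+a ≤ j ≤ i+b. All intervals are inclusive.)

Evaluate at each i in [0,5]:
  i=0: ✓ (witness j=5)
  i=1: ✓ (witness j=6)
  i=2: ✓ (witness j=7)
  i=3: ✓ (witness j=8)
  i=4: ✓ (witness j=9)
  i=5: ✗ (none in [10,12])
Positions where it holds: {0, 1, 2, 3, 4} → 5.

5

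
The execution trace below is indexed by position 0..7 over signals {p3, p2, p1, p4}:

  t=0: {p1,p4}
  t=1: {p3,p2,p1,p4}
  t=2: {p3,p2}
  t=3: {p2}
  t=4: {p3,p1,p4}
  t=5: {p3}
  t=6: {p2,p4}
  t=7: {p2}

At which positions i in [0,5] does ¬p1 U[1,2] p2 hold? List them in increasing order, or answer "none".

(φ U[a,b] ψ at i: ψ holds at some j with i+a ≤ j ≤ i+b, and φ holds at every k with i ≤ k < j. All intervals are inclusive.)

2, 5

Evaluate at each i in [0,5]:
  i=0: ✗ (lhs fails at k=0 before rhs at j=1)
  i=1: ✗ (lhs fails at k=1 before rhs at j=2)
  i=2: ✓ (rhs at j=3; lhs holds on [2,2])
  i=3: ✗ (no rhs in [4,5])
  i=4: ✗ (lhs fails at k=4 before rhs at j=6)
  i=5: ✓ (rhs at j=6; lhs holds on [5,5])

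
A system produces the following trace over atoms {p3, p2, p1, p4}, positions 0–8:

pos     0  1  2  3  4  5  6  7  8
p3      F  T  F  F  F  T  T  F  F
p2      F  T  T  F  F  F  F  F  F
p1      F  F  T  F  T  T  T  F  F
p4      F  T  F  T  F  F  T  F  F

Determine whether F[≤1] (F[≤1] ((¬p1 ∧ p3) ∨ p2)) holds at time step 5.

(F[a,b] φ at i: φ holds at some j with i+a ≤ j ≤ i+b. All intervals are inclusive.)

False

Check F[≤1] ((¬p1 ∧ p3) ∨ p2) at each j in [5,6]:
  j=5: fails (none in [5,6])
  j=6: fails (none in [6,7])
No position in the window satisfies it → formula fails.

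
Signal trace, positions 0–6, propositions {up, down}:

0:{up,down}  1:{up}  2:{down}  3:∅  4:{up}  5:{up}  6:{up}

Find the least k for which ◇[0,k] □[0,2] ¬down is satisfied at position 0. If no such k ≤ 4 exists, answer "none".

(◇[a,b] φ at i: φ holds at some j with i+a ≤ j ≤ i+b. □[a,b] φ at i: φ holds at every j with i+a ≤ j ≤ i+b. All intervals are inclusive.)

3

Scan j = 0,1,… for □[0,2] ¬down:
  j=0: fails
  j=1: fails
  j=2: fails
  j=3: holds
First hit at j=3, so smallest k = 3-0 = 3.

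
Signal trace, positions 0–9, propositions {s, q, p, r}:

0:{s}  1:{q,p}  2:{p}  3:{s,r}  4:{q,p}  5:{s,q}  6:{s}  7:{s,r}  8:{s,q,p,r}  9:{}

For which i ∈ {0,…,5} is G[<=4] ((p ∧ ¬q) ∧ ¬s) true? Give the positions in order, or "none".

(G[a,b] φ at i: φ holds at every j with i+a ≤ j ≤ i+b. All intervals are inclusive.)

none

Evaluate at each i in [0,5]:
  i=0: ✗ (fails at j=0)
  i=1: ✗ (fails at j=1)
  i=2: ✗ (fails at j=3)
  i=3: ✗ (fails at j=3)
  i=4: ✗ (fails at j=4)
  i=5: ✗ (fails at j=5)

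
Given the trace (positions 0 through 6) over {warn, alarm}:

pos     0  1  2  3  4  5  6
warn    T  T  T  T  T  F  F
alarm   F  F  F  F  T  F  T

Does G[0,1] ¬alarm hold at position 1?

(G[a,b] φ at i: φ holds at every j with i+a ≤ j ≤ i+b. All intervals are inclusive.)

Check ¬alarm at every j in [1,2]:
  j=1: true
  j=2: true
All positions satisfy it → formula holds.

True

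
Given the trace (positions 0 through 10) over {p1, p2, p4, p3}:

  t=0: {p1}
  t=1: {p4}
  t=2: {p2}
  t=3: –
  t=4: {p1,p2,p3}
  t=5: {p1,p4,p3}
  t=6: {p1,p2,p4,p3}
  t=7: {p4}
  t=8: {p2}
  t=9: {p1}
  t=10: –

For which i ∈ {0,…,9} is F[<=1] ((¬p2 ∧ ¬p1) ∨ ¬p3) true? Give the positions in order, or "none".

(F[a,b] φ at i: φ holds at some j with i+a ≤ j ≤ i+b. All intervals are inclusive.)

Evaluate at each i in [0,9]:
  i=0: ✓ (witness j=0)
  i=1: ✓ (witness j=1)
  i=2: ✓ (witness j=2)
  i=3: ✓ (witness j=3)
  i=4: ✗ (none in [4,5])
  i=5: ✗ (none in [5,6])
  i=6: ✓ (witness j=7)
  i=7: ✓ (witness j=7)
  i=8: ✓ (witness j=8)
  i=9: ✓ (witness j=9)

0, 1, 2, 3, 6, 7, 8, 9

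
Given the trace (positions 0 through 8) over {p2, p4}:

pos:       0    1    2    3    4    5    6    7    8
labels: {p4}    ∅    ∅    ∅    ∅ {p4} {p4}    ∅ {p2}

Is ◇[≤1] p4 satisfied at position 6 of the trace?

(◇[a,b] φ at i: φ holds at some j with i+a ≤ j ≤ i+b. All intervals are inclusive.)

Holds

Check p4 at each j in [6,7]:
  j=6: true
  j=7: false
Found at j=6 → formula holds.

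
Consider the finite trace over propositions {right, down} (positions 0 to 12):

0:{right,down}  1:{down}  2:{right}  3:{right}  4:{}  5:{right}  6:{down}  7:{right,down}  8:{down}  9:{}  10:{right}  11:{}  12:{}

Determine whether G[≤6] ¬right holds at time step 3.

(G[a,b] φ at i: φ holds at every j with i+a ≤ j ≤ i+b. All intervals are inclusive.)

No

Check ¬right at every j in [3,9]:
  j=3: false
  j=4: true
  j=5: false
  j=6: true
  j=7: false
  j=8: true
  j=9: true
Fails at j=3 → formula fails.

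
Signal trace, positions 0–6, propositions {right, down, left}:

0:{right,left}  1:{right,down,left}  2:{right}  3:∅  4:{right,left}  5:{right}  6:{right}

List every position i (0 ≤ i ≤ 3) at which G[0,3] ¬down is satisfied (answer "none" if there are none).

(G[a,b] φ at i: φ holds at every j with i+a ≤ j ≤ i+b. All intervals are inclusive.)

Evaluate at each i in [0,3]:
  i=0: ✗ (fails at j=1)
  i=1: ✗ (fails at j=1)
  i=2: ✓ (all of [2,5])
  i=3: ✓ (all of [3,6])

2, 3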